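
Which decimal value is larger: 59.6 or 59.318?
59.6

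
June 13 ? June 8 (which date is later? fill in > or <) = >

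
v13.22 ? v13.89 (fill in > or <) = <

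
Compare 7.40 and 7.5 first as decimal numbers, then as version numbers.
As decimals: 7.40 < 7.5. As versions: v7.40 > v7.5 (minor version 40 > 5).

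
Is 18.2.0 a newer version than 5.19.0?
Yes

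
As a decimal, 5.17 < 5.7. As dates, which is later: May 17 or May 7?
May 17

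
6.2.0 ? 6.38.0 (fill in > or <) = <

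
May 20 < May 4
False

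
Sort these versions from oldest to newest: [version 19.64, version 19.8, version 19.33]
[version 19.8, version 19.33, version 19.64]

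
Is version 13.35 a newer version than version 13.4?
Yes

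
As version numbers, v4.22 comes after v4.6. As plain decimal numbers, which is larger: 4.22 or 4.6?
4.6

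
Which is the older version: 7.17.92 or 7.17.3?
7.17.3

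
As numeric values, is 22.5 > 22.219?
True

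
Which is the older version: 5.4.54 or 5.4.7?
5.4.7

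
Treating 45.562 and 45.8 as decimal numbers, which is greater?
45.8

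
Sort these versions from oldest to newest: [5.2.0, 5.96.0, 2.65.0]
[2.65.0, 5.2.0, 5.96.0]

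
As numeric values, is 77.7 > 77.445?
True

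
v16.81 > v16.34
True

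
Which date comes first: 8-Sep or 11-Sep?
8-Sep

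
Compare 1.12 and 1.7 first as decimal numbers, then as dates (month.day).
As decimals: 1.12 < 1.7. As dates: 1/12 is later than 1/7 (day 12 > day 7).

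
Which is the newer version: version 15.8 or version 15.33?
version 15.33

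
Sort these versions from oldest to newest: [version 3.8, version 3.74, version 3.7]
[version 3.7, version 3.8, version 3.74]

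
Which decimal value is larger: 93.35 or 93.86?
93.86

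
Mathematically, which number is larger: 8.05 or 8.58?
8.58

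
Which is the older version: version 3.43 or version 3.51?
version 3.43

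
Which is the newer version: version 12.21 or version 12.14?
version 12.21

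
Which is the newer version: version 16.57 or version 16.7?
version 16.57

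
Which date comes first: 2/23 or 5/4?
2/23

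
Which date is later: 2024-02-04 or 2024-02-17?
2024-02-17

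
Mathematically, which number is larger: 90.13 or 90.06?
90.13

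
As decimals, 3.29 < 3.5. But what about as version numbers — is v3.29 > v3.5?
True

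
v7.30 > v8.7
False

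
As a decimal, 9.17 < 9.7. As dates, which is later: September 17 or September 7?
September 17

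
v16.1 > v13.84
True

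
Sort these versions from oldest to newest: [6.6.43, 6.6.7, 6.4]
[6.4, 6.6.7, 6.6.43]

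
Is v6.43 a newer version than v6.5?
Yes. Version numbers are compared segment by segment as integers, not as decimals: minor version 43 > 5, so v6.43 > v6.5 (even though the decimal 6.43 < 6.5).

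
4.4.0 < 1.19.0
False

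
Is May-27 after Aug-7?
No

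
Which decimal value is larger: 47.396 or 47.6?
47.6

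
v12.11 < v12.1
False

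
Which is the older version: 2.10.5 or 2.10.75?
2.10.5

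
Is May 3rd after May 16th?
No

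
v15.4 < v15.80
True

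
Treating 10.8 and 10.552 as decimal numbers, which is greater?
10.8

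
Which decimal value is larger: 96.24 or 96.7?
96.7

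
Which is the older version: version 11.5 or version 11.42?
version 11.5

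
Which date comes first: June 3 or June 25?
June 3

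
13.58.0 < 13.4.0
False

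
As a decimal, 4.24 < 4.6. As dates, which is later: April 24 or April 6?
April 24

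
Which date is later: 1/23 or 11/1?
11/1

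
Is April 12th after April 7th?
Yes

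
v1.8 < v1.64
True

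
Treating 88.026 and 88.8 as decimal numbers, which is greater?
88.8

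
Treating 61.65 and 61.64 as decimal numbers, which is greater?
61.65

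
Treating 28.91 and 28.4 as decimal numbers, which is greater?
28.91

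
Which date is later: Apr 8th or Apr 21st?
Apr 21st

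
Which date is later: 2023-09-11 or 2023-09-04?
2023-09-11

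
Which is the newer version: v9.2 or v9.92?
v9.92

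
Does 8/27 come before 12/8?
Yes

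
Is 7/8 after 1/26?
Yes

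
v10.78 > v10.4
True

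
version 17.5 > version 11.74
True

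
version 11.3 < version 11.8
True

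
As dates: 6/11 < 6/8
False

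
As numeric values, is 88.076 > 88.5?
False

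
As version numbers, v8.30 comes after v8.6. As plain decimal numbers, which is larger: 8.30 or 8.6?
8.6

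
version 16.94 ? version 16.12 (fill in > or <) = >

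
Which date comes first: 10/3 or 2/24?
2/24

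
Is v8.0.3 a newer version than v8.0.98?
No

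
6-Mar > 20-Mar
False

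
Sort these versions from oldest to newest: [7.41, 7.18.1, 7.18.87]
[7.18.1, 7.18.87, 7.41]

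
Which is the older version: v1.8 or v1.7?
v1.7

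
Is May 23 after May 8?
Yes. Day 23 comes after day 8 in May — this is a date comparison, not a decimal one (the decimal 5.23 would be smaller than 5.8).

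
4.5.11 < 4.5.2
False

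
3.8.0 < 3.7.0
False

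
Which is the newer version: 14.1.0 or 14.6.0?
14.6.0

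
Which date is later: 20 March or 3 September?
3 September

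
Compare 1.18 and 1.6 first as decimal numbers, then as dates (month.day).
As decimals: 1.18 < 1.6. As dates: 1/18 is later than 1/6 (day 18 > day 6).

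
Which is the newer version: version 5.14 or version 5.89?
version 5.89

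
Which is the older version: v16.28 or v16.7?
v16.7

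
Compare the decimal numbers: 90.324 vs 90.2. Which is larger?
90.324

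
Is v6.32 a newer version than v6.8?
Yes. Version numbers are compared segment by segment as integers, not as decimals: minor version 32 > 8, so v6.32 > v6.8 (even though the decimal 6.32 < 6.8).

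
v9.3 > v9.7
False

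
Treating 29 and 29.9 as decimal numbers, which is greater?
29.9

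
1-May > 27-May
False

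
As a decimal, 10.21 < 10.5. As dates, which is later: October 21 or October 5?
October 21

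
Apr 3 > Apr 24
False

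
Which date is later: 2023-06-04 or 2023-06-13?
2023-06-13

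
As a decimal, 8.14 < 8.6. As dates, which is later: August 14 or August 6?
August 14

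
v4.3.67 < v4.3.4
False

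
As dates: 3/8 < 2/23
False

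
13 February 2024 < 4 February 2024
False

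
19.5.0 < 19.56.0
True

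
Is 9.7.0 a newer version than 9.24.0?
No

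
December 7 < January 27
False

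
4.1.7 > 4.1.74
False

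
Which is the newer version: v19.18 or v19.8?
v19.18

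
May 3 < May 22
True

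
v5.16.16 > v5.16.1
True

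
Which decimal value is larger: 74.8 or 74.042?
74.8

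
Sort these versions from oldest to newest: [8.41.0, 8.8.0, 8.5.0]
[8.5.0, 8.8.0, 8.41.0]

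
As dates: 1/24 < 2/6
True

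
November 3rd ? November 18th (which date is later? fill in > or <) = <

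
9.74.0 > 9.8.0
True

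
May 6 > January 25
True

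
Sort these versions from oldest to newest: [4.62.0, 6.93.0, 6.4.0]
[4.62.0, 6.4.0, 6.93.0]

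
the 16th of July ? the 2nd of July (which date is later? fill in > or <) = >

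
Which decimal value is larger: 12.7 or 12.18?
12.7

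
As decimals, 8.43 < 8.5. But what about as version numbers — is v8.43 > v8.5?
True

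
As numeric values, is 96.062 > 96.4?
False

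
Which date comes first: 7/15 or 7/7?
7/7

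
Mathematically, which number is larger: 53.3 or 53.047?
53.3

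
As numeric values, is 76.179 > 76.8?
False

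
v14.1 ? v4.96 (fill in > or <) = >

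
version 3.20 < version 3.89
True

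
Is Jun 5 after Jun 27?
No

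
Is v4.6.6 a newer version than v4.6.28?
No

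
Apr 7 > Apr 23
False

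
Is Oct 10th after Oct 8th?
Yes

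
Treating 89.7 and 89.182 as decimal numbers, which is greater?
89.7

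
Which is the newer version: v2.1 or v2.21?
v2.21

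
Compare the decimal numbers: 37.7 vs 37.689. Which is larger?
37.7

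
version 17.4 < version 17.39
True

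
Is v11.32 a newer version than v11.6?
Yes. Version numbers are compared segment by segment as integers, not as decimals: minor version 32 > 6, so v11.32 > v11.6 (even though the decimal 11.32 < 11.6).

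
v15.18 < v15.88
True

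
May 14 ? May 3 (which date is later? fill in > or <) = >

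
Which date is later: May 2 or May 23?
May 23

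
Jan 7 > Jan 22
False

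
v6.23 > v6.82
False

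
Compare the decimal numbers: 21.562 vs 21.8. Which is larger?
21.8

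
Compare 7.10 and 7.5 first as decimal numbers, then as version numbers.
As decimals: 7.10 < 7.5. As versions: v7.10 > v7.5 (minor version 10 > 5).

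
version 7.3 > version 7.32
False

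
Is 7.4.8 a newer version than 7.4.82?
No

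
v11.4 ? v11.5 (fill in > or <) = <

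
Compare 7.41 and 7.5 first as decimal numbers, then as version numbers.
As decimals: 7.41 < 7.5. As versions: v7.41 > v7.5 (minor version 41 > 5).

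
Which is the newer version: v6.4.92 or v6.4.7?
v6.4.92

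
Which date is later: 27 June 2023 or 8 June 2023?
27 June 2023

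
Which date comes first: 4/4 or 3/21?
3/21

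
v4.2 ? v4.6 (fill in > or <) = <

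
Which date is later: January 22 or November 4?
November 4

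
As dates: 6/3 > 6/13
False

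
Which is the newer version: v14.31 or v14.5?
v14.31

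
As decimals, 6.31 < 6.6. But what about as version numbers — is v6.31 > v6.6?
True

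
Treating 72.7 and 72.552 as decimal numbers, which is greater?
72.7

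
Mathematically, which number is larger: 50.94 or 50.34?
50.94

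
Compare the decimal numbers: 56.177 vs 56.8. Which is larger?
56.8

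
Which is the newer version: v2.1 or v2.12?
v2.12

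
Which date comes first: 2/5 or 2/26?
2/5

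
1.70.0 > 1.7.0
True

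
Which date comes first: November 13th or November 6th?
November 6th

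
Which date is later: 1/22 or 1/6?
1/22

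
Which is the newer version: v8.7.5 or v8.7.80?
v8.7.80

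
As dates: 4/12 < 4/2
False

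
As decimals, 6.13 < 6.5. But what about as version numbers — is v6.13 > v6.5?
True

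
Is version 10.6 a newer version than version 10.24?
No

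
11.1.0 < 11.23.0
True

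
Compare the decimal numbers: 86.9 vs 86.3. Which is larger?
86.9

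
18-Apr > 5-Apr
True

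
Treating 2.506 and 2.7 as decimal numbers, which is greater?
2.7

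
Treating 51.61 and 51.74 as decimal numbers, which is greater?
51.74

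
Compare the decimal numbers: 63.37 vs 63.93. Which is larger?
63.93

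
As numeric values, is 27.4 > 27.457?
False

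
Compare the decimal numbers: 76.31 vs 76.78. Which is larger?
76.78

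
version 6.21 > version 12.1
False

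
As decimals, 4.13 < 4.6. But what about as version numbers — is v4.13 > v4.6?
True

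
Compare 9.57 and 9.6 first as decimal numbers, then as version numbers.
As decimals: 9.57 < 9.6. As versions: v9.57 > v9.6 (minor version 57 > 6).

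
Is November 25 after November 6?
Yes. Day 25 comes after day 6 in November — this is a date comparison, not a decimal one (the decimal 11.25 would be smaller than 11.6).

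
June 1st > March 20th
True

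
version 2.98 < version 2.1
False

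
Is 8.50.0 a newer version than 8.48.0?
Yes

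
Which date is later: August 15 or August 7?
August 15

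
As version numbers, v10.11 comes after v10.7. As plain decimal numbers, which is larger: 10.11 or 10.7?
10.7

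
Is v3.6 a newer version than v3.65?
No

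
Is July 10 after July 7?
Yes. Day 10 comes after day 7 in July — this is a date comparison, not a decimal one (the decimal 7.10 would be smaller than 7.7).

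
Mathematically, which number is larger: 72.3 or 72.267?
72.3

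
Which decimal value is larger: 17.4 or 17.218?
17.4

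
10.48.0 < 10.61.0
True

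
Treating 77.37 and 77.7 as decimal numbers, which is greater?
77.7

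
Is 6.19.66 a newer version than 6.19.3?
Yes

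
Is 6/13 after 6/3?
Yes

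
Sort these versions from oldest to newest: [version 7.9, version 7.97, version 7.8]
[version 7.8, version 7.9, version 7.97]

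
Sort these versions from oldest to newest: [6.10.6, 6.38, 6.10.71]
[6.10.6, 6.10.71, 6.38]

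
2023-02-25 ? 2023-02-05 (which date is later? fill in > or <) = >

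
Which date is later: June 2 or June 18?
June 18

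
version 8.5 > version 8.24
False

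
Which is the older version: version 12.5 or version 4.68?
version 4.68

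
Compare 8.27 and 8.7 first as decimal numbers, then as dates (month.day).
As decimals: 8.27 < 8.7. As dates: 8/27 is later than 8/7 (day 27 > day 7).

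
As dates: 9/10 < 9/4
False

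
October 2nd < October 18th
True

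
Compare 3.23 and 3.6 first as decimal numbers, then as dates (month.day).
As decimals: 3.23 < 3.6. As dates: 3/23 is later than 3/6 (day 23 > day 6).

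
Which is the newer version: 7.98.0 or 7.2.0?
7.98.0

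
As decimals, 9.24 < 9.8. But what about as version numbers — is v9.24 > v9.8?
True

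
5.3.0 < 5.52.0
True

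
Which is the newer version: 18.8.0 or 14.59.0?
18.8.0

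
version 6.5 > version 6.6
False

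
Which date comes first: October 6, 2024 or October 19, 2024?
October 6, 2024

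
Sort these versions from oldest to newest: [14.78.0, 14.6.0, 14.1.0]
[14.1.0, 14.6.0, 14.78.0]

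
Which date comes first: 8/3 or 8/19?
8/3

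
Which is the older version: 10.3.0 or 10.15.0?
10.3.0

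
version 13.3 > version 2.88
True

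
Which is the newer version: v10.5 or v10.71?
v10.71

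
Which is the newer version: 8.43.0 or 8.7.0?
8.43.0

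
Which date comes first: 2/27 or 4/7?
2/27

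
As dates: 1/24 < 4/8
True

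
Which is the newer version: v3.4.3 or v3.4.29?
v3.4.29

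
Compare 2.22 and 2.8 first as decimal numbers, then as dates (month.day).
As decimals: 2.22 < 2.8. As dates: 2/22 is later than 2/8 (day 22 > day 8).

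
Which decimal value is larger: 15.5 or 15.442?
15.5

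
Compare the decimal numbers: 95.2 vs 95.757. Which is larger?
95.757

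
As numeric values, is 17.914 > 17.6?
True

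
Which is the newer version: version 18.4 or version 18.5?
version 18.5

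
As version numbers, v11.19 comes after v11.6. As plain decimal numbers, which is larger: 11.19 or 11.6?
11.6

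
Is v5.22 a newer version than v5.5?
Yes. Version numbers are compared segment by segment as integers, not as decimals: minor version 22 > 5, so v5.22 > v5.5 (even though the decimal 5.22 < 5.5).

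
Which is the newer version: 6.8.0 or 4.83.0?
6.8.0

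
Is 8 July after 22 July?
No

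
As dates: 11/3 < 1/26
False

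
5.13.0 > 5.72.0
False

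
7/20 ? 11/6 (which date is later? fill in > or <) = <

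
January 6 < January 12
True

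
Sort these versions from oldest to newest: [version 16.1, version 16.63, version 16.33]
[version 16.1, version 16.33, version 16.63]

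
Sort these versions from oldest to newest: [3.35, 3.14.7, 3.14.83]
[3.14.7, 3.14.83, 3.35]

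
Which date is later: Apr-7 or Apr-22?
Apr-22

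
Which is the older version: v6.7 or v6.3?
v6.3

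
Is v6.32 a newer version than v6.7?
Yes. Version numbers are compared segment by segment as integers, not as decimals: minor version 32 > 7, so v6.32 > v6.7 (even though the decimal 6.32 < 6.7).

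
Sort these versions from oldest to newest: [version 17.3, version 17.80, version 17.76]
[version 17.3, version 17.76, version 17.80]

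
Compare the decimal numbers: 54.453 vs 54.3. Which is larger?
54.453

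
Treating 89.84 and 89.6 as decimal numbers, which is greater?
89.84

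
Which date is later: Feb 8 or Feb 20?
Feb 20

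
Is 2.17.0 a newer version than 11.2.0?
No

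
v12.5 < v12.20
True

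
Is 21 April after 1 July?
No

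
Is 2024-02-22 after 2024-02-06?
Yes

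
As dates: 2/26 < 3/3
True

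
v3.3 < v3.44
True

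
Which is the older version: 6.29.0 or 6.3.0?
6.3.0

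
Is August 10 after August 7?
Yes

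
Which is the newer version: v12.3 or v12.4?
v12.4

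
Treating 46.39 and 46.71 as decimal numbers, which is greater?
46.71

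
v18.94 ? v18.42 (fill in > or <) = >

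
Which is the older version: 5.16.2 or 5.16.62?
5.16.2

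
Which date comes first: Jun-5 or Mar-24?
Mar-24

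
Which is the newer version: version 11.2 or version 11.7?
version 11.7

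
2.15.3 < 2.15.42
True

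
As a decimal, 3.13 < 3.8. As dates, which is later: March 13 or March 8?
March 13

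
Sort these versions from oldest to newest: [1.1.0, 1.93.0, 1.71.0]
[1.1.0, 1.71.0, 1.93.0]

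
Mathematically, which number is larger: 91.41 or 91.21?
91.41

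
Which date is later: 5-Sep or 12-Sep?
12-Sep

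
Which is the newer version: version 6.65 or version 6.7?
version 6.65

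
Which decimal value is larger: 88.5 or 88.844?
88.844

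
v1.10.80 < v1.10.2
False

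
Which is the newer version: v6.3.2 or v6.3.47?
v6.3.47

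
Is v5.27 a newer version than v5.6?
Yes. Version numbers are compared segment by segment as integers, not as decimals: minor version 27 > 6, so v5.27 > v5.6 (even though the decimal 5.27 < 5.6).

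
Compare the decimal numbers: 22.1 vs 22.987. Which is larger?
22.987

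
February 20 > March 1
False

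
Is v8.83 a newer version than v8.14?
Yes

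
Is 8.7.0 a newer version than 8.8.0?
No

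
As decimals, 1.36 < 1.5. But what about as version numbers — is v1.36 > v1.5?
True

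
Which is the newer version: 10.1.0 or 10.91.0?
10.91.0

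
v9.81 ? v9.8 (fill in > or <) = >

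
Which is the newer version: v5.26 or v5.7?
v5.26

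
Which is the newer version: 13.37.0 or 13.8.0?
13.37.0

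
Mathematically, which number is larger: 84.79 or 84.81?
84.81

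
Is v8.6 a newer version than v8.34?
No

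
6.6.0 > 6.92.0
False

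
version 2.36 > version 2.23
True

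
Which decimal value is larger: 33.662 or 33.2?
33.662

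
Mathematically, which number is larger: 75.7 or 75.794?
75.794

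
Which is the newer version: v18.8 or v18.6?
v18.8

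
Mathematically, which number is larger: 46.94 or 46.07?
46.94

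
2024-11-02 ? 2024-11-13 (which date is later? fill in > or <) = <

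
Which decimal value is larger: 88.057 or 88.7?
88.7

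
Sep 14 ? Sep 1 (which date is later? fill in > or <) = >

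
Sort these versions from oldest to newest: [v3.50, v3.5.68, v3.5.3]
[v3.5.3, v3.5.68, v3.50]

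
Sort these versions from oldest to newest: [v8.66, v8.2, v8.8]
[v8.2, v8.8, v8.66]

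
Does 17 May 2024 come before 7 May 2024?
No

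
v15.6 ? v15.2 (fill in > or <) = >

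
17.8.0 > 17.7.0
True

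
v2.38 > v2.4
True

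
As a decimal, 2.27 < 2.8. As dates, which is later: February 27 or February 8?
February 27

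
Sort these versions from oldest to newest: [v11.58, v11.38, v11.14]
[v11.14, v11.38, v11.58]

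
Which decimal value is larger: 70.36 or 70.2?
70.36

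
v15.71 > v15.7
True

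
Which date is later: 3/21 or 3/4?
3/21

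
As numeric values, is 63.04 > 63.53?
False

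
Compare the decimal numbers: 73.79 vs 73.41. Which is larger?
73.79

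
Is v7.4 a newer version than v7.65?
No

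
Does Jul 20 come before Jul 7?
No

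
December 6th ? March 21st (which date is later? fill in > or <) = >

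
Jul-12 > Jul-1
True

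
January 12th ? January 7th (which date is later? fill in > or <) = >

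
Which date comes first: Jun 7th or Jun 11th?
Jun 7th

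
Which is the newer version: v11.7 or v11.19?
v11.19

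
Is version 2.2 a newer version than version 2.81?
No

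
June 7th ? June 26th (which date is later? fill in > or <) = <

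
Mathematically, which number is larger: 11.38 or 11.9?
11.9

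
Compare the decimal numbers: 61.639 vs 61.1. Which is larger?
61.639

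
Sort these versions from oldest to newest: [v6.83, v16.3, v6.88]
[v6.83, v6.88, v16.3]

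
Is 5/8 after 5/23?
No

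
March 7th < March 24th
True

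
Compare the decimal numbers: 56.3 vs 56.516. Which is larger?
56.516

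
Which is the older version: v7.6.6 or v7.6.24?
v7.6.6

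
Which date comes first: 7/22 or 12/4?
7/22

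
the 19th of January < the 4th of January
False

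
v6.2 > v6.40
False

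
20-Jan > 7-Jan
True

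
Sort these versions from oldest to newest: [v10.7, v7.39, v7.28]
[v7.28, v7.39, v10.7]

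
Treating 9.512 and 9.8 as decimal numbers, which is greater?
9.8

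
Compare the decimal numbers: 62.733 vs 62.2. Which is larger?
62.733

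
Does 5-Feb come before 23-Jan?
No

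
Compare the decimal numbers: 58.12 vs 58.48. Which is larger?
58.48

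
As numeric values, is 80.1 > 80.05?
True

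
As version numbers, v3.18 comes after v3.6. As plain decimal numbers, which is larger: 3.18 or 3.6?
3.6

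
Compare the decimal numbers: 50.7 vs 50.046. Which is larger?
50.7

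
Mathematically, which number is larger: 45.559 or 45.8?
45.8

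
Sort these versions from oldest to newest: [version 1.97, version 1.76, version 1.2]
[version 1.2, version 1.76, version 1.97]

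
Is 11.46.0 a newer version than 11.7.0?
Yes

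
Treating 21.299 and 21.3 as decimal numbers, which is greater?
21.3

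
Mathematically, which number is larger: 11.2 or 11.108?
11.2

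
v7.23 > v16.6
False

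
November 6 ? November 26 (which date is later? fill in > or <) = <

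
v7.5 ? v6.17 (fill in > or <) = >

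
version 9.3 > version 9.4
False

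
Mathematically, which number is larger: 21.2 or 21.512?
21.512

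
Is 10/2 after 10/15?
No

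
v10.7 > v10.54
False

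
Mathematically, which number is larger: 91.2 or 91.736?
91.736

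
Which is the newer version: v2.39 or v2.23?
v2.39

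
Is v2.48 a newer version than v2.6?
Yes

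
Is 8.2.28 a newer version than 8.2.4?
Yes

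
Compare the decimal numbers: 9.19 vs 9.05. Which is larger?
9.19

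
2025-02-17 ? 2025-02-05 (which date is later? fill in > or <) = >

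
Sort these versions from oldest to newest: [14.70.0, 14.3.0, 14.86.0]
[14.3.0, 14.70.0, 14.86.0]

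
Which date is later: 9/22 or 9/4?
9/22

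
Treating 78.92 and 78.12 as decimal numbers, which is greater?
78.92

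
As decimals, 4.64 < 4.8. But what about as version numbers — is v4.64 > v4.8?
True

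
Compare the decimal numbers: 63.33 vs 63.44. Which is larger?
63.44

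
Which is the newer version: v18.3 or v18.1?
v18.3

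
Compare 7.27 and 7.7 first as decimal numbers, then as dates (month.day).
As decimals: 7.27 < 7.7. As dates: 7/27 is later than 7/7 (day 27 > day 7).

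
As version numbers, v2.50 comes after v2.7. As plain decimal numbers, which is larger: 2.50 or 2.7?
2.7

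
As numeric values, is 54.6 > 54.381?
True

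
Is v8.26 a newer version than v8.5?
Yes. Version numbers are compared segment by segment as integers, not as decimals: minor version 26 > 5, so v8.26 > v8.5 (even though the decimal 8.26 < 8.5).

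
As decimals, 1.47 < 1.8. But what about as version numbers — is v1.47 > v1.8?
True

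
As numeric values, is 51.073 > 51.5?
False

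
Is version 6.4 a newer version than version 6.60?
No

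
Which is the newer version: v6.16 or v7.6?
v7.6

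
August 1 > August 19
False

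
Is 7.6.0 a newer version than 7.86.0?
No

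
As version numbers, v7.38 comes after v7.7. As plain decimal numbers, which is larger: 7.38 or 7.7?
7.7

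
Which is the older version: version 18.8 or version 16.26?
version 16.26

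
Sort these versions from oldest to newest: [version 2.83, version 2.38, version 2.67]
[version 2.38, version 2.67, version 2.83]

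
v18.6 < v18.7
True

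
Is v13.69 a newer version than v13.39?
Yes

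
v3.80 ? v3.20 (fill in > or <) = >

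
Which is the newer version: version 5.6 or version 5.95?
version 5.95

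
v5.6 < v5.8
True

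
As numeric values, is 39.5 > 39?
True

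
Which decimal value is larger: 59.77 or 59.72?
59.77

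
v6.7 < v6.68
True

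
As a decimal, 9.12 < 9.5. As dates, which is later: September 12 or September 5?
September 12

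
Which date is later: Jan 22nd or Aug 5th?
Aug 5th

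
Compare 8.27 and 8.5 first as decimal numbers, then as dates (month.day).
As decimals: 8.27 < 8.5. As dates: 8/27 is later than 8/5 (day 27 > day 5).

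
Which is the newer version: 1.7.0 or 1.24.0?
1.24.0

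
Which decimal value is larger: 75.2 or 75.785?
75.785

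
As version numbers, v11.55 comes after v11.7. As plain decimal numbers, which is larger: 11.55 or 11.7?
11.7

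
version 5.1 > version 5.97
False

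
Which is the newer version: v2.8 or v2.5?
v2.8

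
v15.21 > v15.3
True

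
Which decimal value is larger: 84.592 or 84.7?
84.7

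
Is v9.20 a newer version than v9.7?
Yes. Version numbers are compared segment by segment as integers, not as decimals: minor version 20 > 7, so v9.20 > v9.7 (even though the decimal 9.20 < 9.7).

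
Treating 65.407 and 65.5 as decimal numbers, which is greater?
65.5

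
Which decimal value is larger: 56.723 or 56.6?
56.723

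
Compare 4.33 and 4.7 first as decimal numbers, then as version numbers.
As decimals: 4.33 < 4.7. As versions: v4.33 > v4.7 (minor version 33 > 7).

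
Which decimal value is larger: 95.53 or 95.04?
95.53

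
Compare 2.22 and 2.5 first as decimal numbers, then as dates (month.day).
As decimals: 2.22 < 2.5. As dates: 2/22 is later than 2/5 (day 22 > day 5).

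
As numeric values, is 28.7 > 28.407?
True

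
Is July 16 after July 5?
Yes. Day 16 comes after day 5 in July — this is a date comparison, not a decimal one (the decimal 7.16 would be smaller than 7.5).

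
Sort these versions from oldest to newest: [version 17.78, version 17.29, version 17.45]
[version 17.29, version 17.45, version 17.78]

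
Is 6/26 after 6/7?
Yes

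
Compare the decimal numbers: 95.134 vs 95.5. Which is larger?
95.5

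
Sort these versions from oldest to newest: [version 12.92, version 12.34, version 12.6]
[version 12.6, version 12.34, version 12.92]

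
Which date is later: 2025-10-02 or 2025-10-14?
2025-10-14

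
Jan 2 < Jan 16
True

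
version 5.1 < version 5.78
True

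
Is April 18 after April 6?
Yes. Day 18 comes after day 6 in April — this is a date comparison, not a decimal one (the decimal 4.18 would be smaller than 4.6).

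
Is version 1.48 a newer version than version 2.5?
No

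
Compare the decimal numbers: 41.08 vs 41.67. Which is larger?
41.67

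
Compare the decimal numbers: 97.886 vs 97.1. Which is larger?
97.886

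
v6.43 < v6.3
False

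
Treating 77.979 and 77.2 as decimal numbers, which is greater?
77.979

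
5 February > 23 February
False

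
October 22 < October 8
False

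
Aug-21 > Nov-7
False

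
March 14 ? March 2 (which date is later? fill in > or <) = >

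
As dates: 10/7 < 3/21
False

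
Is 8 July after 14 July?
No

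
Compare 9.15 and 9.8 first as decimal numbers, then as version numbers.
As decimals: 9.15 < 9.8. As versions: v9.15 > v9.8 (minor version 15 > 8).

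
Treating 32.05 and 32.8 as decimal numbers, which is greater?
32.8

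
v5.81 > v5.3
True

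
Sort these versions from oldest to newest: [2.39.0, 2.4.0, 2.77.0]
[2.4.0, 2.39.0, 2.77.0]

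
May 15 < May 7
False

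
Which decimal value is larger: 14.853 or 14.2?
14.853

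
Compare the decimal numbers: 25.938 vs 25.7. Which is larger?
25.938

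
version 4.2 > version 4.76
False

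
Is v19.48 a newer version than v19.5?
Yes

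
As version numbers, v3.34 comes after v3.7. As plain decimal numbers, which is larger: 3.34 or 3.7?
3.7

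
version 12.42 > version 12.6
True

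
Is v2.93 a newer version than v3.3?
No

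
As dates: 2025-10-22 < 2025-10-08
False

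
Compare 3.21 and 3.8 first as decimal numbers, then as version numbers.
As decimals: 3.21 < 3.8. As versions: v3.21 > v3.8 (minor version 21 > 8).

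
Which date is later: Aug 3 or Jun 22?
Aug 3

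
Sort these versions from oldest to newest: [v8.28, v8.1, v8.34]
[v8.1, v8.28, v8.34]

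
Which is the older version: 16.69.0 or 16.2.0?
16.2.0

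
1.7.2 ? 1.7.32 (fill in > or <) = <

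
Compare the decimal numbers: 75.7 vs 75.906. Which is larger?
75.906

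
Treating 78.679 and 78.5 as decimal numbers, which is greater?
78.679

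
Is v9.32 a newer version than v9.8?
Yes. Version numbers are compared segment by segment as integers, not as decimals: minor version 32 > 8, so v9.32 > v9.8 (even though the decimal 9.32 < 9.8).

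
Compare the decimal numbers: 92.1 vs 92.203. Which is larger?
92.203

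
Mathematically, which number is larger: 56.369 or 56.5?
56.5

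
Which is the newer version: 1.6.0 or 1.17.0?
1.17.0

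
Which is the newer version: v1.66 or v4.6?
v4.6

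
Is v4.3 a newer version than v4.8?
No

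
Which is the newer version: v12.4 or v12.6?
v12.6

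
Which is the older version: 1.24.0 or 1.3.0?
1.3.0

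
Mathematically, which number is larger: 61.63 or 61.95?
61.95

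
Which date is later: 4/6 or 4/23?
4/23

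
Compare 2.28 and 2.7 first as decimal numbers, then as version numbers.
As decimals: 2.28 < 2.7. As versions: v2.28 > v2.7 (minor version 28 > 7).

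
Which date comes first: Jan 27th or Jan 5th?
Jan 5th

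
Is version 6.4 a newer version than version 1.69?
Yes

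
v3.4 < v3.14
True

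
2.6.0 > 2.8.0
False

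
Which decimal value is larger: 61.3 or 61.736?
61.736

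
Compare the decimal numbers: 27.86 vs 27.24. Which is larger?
27.86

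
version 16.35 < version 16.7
False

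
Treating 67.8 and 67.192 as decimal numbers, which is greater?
67.8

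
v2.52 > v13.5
False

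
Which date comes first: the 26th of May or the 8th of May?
the 8th of May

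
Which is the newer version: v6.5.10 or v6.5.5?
v6.5.10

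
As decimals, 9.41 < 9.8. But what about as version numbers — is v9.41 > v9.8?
True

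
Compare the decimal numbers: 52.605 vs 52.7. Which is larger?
52.7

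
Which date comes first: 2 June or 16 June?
2 June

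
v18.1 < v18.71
True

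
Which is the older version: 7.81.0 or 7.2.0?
7.2.0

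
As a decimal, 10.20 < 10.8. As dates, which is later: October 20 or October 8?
October 20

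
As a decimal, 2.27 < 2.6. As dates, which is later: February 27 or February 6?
February 27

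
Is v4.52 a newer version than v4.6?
Yes. Version numbers are compared segment by segment as integers, not as decimals: minor version 52 > 6, so v4.52 > v4.6 (even though the decimal 4.52 < 4.6).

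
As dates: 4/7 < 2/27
False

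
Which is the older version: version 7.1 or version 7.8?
version 7.1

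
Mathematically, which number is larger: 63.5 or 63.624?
63.624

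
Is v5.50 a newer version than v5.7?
Yes. Version numbers are compared segment by segment as integers, not as decimals: minor version 50 > 7, so v5.50 > v5.7 (even though the decimal 5.50 < 5.7).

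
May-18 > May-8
True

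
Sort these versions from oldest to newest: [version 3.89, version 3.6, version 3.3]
[version 3.3, version 3.6, version 3.89]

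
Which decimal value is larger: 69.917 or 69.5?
69.917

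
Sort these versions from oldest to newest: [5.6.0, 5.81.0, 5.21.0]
[5.6.0, 5.21.0, 5.81.0]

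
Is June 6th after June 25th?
No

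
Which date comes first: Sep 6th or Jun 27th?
Jun 27th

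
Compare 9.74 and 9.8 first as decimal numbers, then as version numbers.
As decimals: 9.74 < 9.8. As versions: v9.74 > v9.8 (minor version 74 > 8).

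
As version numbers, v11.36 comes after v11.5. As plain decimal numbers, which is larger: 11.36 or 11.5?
11.5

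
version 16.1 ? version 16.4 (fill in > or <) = <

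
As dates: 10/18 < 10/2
False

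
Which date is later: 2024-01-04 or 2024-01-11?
2024-01-11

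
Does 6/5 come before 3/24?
No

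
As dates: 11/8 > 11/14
False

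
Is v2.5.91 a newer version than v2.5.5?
Yes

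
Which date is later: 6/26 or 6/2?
6/26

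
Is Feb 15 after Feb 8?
Yes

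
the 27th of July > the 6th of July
True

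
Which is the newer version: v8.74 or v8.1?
v8.74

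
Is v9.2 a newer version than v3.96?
Yes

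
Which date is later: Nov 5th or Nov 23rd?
Nov 23rd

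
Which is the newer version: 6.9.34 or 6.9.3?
6.9.34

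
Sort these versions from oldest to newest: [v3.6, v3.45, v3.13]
[v3.6, v3.13, v3.45]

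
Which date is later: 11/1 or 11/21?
11/21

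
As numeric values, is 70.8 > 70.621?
True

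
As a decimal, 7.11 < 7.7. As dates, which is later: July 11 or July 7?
July 11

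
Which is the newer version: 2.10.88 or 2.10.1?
2.10.88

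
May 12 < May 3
False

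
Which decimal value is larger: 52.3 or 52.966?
52.966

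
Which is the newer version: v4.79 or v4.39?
v4.79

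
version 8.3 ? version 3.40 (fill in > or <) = >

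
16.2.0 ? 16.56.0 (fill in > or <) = <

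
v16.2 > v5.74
True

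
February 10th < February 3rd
False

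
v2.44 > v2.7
True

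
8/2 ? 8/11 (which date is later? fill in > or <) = <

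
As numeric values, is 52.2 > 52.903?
False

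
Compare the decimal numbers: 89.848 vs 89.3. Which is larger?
89.848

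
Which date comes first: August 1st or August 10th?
August 1st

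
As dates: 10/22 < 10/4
False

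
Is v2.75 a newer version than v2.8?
Yes. Version numbers are compared segment by segment as integers, not as decimals: minor version 75 > 8, so v2.75 > v2.8 (even though the decimal 2.75 < 2.8).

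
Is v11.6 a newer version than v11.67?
No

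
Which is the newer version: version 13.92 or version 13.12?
version 13.92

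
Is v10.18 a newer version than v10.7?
Yes. Version numbers are compared segment by segment as integers, not as decimals: minor version 18 > 7, so v10.18 > v10.7 (even though the decimal 10.18 < 10.7).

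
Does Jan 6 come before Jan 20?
Yes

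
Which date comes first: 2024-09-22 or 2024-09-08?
2024-09-08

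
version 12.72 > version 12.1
True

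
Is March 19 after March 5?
Yes. Day 19 comes after day 5 in March — this is a date comparison, not a decimal one (the decimal 3.19 would be smaller than 3.5).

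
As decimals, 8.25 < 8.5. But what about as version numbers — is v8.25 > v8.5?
True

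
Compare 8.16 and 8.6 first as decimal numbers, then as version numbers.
As decimals: 8.16 < 8.6. As versions: v8.16 > v8.6 (minor version 16 > 6).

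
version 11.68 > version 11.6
True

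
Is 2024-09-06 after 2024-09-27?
No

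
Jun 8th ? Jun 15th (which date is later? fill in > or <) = <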